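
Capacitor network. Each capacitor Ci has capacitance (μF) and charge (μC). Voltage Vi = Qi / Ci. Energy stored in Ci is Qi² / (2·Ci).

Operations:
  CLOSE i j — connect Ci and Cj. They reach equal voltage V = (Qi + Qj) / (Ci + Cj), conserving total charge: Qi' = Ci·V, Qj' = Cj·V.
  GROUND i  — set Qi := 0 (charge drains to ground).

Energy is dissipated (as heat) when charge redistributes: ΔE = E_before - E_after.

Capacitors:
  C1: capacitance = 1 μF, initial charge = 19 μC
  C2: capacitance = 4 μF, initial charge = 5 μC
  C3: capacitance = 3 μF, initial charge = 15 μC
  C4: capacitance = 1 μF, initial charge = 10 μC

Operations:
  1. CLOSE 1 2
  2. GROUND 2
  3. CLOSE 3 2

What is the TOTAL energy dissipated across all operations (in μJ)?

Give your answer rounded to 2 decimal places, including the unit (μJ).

Answer: 193.53 μJ

Derivation:
Initial: C1(1μF, Q=19μC, V=19.00V), C2(4μF, Q=5μC, V=1.25V), C3(3μF, Q=15μC, V=5.00V), C4(1μF, Q=10μC, V=10.00V)
Op 1: CLOSE 1-2: Q_total=24.00, C_total=5.00, V=4.80; Q1=4.80, Q2=19.20; dissipated=126.025
Op 2: GROUND 2: Q2=0; energy lost=46.080
Op 3: CLOSE 3-2: Q_total=15.00, C_total=7.00, V=2.14; Q3=6.43, Q2=8.57; dissipated=21.429
Total dissipated: 193.534 μJ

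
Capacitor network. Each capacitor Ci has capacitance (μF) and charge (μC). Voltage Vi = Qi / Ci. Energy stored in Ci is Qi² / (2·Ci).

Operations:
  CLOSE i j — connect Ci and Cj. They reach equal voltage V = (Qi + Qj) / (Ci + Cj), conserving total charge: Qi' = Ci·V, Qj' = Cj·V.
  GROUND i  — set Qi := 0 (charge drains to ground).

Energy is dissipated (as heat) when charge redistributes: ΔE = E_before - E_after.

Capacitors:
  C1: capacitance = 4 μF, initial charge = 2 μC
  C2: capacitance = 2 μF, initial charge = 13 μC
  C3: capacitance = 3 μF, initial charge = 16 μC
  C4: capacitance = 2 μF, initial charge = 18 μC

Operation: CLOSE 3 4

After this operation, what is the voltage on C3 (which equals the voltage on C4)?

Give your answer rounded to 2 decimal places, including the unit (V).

Initial: C1(4μF, Q=2μC, V=0.50V), C2(2μF, Q=13μC, V=6.50V), C3(3μF, Q=16μC, V=5.33V), C4(2μF, Q=18μC, V=9.00V)
Op 1: CLOSE 3-4: Q_total=34.00, C_total=5.00, V=6.80; Q3=20.40, Q4=13.60; dissipated=8.067

Answer: 6.80 V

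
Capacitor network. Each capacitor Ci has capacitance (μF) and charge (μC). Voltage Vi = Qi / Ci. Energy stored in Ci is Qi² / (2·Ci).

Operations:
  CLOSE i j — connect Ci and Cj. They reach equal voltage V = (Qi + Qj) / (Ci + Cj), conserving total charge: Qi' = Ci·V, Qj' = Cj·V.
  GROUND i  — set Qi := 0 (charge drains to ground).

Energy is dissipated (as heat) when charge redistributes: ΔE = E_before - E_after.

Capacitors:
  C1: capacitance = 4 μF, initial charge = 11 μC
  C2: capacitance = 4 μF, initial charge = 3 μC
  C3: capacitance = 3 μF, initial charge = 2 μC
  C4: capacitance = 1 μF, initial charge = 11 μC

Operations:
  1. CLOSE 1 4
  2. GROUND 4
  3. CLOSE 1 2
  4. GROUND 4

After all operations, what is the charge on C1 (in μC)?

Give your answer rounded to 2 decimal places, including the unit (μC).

Initial: C1(4μF, Q=11μC, V=2.75V), C2(4μF, Q=3μC, V=0.75V), C3(3μF, Q=2μC, V=0.67V), C4(1μF, Q=11μC, V=11.00V)
Op 1: CLOSE 1-4: Q_total=22.00, C_total=5.00, V=4.40; Q1=17.60, Q4=4.40; dissipated=27.225
Op 2: GROUND 4: Q4=0; energy lost=9.680
Op 3: CLOSE 1-2: Q_total=20.60, C_total=8.00, V=2.58; Q1=10.30, Q2=10.30; dissipated=13.322
Op 4: GROUND 4: Q4=0; energy lost=0.000
Final charges: Q1=10.30, Q2=10.30, Q3=2.00, Q4=0.00

Answer: 10.30 μC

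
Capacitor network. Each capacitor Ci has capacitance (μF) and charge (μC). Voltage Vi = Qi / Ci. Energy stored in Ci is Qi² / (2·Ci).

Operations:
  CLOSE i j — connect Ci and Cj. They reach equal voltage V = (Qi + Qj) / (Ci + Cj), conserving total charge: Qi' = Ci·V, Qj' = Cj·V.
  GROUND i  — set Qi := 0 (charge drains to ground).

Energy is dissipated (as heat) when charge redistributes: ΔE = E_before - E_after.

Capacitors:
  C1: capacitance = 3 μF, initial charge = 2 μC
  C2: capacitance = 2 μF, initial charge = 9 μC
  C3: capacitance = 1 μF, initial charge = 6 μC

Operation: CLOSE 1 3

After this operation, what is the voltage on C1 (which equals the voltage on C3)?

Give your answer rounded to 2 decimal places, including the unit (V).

Initial: C1(3μF, Q=2μC, V=0.67V), C2(2μF, Q=9μC, V=4.50V), C3(1μF, Q=6μC, V=6.00V)
Op 1: CLOSE 1-3: Q_total=8.00, C_total=4.00, V=2.00; Q1=6.00, Q3=2.00; dissipated=10.667

Answer: 2.00 V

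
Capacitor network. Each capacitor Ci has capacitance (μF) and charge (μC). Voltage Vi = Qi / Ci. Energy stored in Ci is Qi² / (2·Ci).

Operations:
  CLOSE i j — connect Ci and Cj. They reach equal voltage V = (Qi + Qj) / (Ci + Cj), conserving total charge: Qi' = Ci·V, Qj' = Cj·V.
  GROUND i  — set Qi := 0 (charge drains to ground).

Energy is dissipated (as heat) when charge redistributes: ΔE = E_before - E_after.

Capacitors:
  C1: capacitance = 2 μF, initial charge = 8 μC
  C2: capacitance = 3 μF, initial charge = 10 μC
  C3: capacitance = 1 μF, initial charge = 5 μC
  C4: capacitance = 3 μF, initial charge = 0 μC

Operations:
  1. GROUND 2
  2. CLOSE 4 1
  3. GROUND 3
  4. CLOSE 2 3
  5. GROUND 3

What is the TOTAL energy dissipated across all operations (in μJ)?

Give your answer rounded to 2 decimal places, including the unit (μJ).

Answer: 38.77 μJ

Derivation:
Initial: C1(2μF, Q=8μC, V=4.00V), C2(3μF, Q=10μC, V=3.33V), C3(1μF, Q=5μC, V=5.00V), C4(3μF, Q=0μC, V=0.00V)
Op 1: GROUND 2: Q2=0; energy lost=16.667
Op 2: CLOSE 4-1: Q_total=8.00, C_total=5.00, V=1.60; Q4=4.80, Q1=3.20; dissipated=9.600
Op 3: GROUND 3: Q3=0; energy lost=12.500
Op 4: CLOSE 2-3: Q_total=0.00, C_total=4.00, V=0.00; Q2=0.00, Q3=0.00; dissipated=0.000
Op 5: GROUND 3: Q3=0; energy lost=0.000
Total dissipated: 38.767 μJ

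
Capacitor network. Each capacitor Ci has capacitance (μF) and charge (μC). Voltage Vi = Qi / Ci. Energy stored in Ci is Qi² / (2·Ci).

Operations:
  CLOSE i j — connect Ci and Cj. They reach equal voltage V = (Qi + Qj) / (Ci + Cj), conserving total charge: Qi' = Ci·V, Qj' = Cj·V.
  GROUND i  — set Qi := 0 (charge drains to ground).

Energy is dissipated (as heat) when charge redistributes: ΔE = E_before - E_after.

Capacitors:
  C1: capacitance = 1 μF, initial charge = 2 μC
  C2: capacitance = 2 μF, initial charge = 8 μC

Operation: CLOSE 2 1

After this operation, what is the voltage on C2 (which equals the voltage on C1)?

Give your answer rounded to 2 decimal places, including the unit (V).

Initial: C1(1μF, Q=2μC, V=2.00V), C2(2μF, Q=8μC, V=4.00V)
Op 1: CLOSE 2-1: Q_total=10.00, C_total=3.00, V=3.33; Q2=6.67, Q1=3.33; dissipated=1.333

Answer: 3.33 V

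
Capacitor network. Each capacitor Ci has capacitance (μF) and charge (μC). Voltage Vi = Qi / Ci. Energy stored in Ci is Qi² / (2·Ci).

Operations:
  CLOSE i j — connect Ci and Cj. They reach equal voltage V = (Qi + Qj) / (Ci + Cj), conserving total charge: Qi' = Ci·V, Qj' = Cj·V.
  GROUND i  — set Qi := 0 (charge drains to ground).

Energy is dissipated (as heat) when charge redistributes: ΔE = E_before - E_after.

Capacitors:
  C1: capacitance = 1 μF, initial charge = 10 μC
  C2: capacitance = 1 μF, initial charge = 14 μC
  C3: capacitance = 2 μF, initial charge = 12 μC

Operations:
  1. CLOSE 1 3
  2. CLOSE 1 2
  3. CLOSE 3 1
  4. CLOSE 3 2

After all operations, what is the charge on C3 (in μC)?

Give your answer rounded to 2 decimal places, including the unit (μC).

Initial: C1(1μF, Q=10μC, V=10.00V), C2(1μF, Q=14μC, V=14.00V), C3(2μF, Q=12μC, V=6.00V)
Op 1: CLOSE 1-3: Q_total=22.00, C_total=3.00, V=7.33; Q1=7.33, Q3=14.67; dissipated=5.333
Op 2: CLOSE 1-2: Q_total=21.33, C_total=2.00, V=10.67; Q1=10.67, Q2=10.67; dissipated=11.111
Op 3: CLOSE 3-1: Q_total=25.33, C_total=3.00, V=8.44; Q3=16.89, Q1=8.44; dissipated=3.704
Op 4: CLOSE 3-2: Q_total=27.56, C_total=3.00, V=9.19; Q3=18.37, Q2=9.19; dissipated=1.646
Final charges: Q1=8.44, Q2=9.19, Q3=18.37

Answer: 18.37 μC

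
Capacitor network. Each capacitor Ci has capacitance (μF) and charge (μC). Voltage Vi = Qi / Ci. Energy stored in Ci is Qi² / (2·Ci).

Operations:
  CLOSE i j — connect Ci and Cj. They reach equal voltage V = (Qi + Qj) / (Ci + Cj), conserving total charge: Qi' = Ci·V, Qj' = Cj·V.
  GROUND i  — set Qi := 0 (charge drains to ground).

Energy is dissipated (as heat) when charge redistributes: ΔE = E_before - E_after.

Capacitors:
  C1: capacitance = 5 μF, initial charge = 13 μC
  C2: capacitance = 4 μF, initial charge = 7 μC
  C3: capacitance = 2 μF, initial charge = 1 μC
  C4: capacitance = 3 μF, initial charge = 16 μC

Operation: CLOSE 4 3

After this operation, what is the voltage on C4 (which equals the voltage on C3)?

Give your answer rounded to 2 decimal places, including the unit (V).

Answer: 3.40 V

Derivation:
Initial: C1(5μF, Q=13μC, V=2.60V), C2(4μF, Q=7μC, V=1.75V), C3(2μF, Q=1μC, V=0.50V), C4(3μF, Q=16μC, V=5.33V)
Op 1: CLOSE 4-3: Q_total=17.00, C_total=5.00, V=3.40; Q4=10.20, Q3=6.80; dissipated=14.017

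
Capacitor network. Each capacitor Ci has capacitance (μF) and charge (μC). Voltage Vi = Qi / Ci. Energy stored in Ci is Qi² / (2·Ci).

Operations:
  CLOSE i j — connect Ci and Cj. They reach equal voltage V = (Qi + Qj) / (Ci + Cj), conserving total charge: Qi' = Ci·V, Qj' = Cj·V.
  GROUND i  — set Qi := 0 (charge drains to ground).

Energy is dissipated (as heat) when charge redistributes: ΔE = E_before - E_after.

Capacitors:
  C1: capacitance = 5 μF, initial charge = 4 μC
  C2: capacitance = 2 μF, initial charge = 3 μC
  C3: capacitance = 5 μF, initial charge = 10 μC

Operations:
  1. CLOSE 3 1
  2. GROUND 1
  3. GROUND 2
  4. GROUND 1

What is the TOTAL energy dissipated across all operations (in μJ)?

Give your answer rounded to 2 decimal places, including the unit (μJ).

Answer: 8.95 μJ

Derivation:
Initial: C1(5μF, Q=4μC, V=0.80V), C2(2μF, Q=3μC, V=1.50V), C3(5μF, Q=10μC, V=2.00V)
Op 1: CLOSE 3-1: Q_total=14.00, C_total=10.00, V=1.40; Q3=7.00, Q1=7.00; dissipated=1.800
Op 2: GROUND 1: Q1=0; energy lost=4.900
Op 3: GROUND 2: Q2=0; energy lost=2.250
Op 4: GROUND 1: Q1=0; energy lost=0.000
Total dissipated: 8.950 μJ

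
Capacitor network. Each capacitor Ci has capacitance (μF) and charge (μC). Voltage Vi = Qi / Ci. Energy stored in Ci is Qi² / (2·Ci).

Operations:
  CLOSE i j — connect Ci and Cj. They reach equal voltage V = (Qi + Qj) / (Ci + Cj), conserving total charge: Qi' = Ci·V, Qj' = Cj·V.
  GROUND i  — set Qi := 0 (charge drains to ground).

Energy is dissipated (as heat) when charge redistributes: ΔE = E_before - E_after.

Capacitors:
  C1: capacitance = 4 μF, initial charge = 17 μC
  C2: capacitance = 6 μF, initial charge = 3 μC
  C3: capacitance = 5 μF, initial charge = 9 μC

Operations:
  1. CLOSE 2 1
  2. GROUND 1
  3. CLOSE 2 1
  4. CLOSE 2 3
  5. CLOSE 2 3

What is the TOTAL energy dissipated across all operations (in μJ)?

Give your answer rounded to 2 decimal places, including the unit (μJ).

Answer: 30.17 μJ

Derivation:
Initial: C1(4μF, Q=17μC, V=4.25V), C2(6μF, Q=3μC, V=0.50V), C3(5μF, Q=9μC, V=1.80V)
Op 1: CLOSE 2-1: Q_total=20.00, C_total=10.00, V=2.00; Q2=12.00, Q1=8.00; dissipated=16.875
Op 2: GROUND 1: Q1=0; energy lost=8.000
Op 3: CLOSE 2-1: Q_total=12.00, C_total=10.00, V=1.20; Q2=7.20, Q1=4.80; dissipated=4.800
Op 4: CLOSE 2-3: Q_total=16.20, C_total=11.00, V=1.47; Q2=8.84, Q3=7.36; dissipated=0.491
Op 5: CLOSE 2-3: Q_total=16.20, C_total=11.00, V=1.47; Q2=8.84, Q3=7.36; dissipated=0.000
Total dissipated: 30.166 μJ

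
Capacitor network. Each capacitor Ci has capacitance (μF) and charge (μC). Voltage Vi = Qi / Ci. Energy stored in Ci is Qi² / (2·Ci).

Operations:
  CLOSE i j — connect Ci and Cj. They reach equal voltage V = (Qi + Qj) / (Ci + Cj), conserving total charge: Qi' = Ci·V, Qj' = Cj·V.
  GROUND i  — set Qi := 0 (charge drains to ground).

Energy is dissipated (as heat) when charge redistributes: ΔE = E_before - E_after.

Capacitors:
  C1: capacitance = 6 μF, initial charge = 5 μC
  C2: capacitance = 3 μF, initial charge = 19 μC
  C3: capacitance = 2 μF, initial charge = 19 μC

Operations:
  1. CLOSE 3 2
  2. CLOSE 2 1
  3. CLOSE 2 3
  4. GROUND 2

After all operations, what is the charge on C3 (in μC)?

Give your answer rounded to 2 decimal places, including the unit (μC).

Answer: 9.79 μC

Derivation:
Initial: C1(6μF, Q=5μC, V=0.83V), C2(3μF, Q=19μC, V=6.33V), C3(2μF, Q=19μC, V=9.50V)
Op 1: CLOSE 3-2: Q_total=38.00, C_total=5.00, V=7.60; Q3=15.20, Q2=22.80; dissipated=6.017
Op 2: CLOSE 2-1: Q_total=27.80, C_total=9.00, V=3.09; Q2=9.27, Q1=18.53; dissipated=45.788
Op 3: CLOSE 2-3: Q_total=24.47, C_total=5.00, V=4.89; Q2=14.68, Q3=9.79; dissipated=12.210
Op 4: GROUND 2: Q2=0; energy lost=35.917
Final charges: Q1=18.53, Q2=0.00, Q3=9.79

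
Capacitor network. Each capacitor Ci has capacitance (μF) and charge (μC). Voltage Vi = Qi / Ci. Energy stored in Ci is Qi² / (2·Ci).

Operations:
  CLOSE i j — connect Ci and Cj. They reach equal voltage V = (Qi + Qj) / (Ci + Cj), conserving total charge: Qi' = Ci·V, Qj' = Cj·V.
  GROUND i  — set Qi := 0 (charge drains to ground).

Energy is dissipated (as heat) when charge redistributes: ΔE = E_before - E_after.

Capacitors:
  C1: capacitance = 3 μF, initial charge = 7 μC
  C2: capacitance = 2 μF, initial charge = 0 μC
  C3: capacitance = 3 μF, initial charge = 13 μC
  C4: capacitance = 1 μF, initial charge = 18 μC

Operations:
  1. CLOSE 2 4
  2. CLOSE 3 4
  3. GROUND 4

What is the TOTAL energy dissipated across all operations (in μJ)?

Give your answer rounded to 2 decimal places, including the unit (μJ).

Answer: 120.32 μJ

Derivation:
Initial: C1(3μF, Q=7μC, V=2.33V), C2(2μF, Q=0μC, V=0.00V), C3(3μF, Q=13μC, V=4.33V), C4(1μF, Q=18μC, V=18.00V)
Op 1: CLOSE 2-4: Q_total=18.00, C_total=3.00, V=6.00; Q2=12.00, Q4=6.00; dissipated=108.000
Op 2: CLOSE 3-4: Q_total=19.00, C_total=4.00, V=4.75; Q3=14.25, Q4=4.75; dissipated=1.042
Op 3: GROUND 4: Q4=0; energy lost=11.281
Total dissipated: 120.323 μJ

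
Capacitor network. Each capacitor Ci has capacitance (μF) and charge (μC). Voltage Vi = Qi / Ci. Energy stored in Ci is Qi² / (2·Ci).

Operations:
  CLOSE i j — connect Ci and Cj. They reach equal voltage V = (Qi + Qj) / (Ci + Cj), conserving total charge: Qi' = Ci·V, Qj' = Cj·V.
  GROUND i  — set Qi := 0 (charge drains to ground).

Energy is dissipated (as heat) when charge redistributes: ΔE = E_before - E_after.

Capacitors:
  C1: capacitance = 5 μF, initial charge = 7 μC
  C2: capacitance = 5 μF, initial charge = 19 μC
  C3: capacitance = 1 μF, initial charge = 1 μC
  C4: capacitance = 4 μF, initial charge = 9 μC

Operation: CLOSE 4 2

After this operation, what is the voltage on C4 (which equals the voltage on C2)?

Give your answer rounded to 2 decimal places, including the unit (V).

Initial: C1(5μF, Q=7μC, V=1.40V), C2(5μF, Q=19μC, V=3.80V), C3(1μF, Q=1μC, V=1.00V), C4(4μF, Q=9μC, V=2.25V)
Op 1: CLOSE 4-2: Q_total=28.00, C_total=9.00, V=3.11; Q4=12.44, Q2=15.56; dissipated=2.669

Answer: 3.11 V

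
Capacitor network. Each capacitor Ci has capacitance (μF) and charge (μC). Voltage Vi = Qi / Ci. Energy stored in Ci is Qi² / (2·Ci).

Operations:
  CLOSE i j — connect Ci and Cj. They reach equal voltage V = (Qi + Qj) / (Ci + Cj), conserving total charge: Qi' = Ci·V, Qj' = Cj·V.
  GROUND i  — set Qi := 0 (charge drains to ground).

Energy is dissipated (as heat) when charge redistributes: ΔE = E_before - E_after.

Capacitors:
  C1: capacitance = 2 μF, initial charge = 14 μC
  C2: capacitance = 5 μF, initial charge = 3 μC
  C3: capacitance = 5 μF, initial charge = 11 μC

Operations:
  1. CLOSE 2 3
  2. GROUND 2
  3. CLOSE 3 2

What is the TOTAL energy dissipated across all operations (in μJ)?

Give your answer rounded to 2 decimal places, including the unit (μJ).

Initial: C1(2μF, Q=14μC, V=7.00V), C2(5μF, Q=3μC, V=0.60V), C3(5μF, Q=11μC, V=2.20V)
Op 1: CLOSE 2-3: Q_total=14.00, C_total=10.00, V=1.40; Q2=7.00, Q3=7.00; dissipated=3.200
Op 2: GROUND 2: Q2=0; energy lost=4.900
Op 3: CLOSE 3-2: Q_total=7.00, C_total=10.00, V=0.70; Q3=3.50, Q2=3.50; dissipated=2.450
Total dissipated: 10.550 μJ

Answer: 10.55 μJ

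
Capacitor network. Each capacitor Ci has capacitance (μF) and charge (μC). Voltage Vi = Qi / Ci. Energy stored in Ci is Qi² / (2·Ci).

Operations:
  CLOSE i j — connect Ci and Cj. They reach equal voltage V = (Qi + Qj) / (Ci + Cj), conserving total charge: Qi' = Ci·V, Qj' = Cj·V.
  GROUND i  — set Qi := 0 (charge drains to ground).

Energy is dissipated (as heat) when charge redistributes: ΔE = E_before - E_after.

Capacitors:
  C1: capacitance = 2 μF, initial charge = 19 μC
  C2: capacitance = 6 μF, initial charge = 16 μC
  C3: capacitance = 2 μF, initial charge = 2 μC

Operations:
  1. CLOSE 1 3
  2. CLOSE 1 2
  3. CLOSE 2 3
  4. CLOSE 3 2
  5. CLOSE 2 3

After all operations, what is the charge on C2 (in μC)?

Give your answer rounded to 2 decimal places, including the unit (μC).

Answer: 22.78 μC

Derivation:
Initial: C1(2μF, Q=19μC, V=9.50V), C2(6μF, Q=16μC, V=2.67V), C3(2μF, Q=2μC, V=1.00V)
Op 1: CLOSE 1-3: Q_total=21.00, C_total=4.00, V=5.25; Q1=10.50, Q3=10.50; dissipated=36.125
Op 2: CLOSE 1-2: Q_total=26.50, C_total=8.00, V=3.31; Q1=6.62, Q2=19.88; dissipated=5.005
Op 3: CLOSE 2-3: Q_total=30.38, C_total=8.00, V=3.80; Q2=22.78, Q3=7.59; dissipated=2.815
Op 4: CLOSE 3-2: Q_total=30.38, C_total=8.00, V=3.80; Q3=7.59, Q2=22.78; dissipated=0.000
Op 5: CLOSE 2-3: Q_total=30.38, C_total=8.00, V=3.80; Q2=22.78, Q3=7.59; dissipated=0.000
Final charges: Q1=6.62, Q2=22.78, Q3=7.59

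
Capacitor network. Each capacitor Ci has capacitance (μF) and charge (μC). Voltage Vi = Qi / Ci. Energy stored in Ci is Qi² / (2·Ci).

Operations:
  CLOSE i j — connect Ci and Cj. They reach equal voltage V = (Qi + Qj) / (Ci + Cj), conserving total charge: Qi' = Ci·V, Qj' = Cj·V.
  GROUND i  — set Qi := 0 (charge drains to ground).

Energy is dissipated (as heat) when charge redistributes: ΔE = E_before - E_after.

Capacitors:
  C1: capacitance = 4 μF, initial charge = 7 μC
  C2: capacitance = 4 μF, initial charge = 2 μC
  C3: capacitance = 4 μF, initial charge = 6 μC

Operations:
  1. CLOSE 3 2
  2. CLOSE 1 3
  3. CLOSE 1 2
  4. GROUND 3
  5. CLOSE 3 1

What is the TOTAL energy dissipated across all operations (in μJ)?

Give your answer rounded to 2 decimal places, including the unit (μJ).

Initial: C1(4μF, Q=7μC, V=1.75V), C2(4μF, Q=2μC, V=0.50V), C3(4μF, Q=6μC, V=1.50V)
Op 1: CLOSE 3-2: Q_total=8.00, C_total=8.00, V=1.00; Q3=4.00, Q2=4.00; dissipated=1.000
Op 2: CLOSE 1-3: Q_total=11.00, C_total=8.00, V=1.38; Q1=5.50, Q3=5.50; dissipated=0.562
Op 3: CLOSE 1-2: Q_total=9.50, C_total=8.00, V=1.19; Q1=4.75, Q2=4.75; dissipated=0.141
Op 4: GROUND 3: Q3=0; energy lost=3.781
Op 5: CLOSE 3-1: Q_total=4.75, C_total=8.00, V=0.59; Q3=2.38, Q1=2.38; dissipated=1.410
Total dissipated: 6.895 μJ

Answer: 6.89 μJ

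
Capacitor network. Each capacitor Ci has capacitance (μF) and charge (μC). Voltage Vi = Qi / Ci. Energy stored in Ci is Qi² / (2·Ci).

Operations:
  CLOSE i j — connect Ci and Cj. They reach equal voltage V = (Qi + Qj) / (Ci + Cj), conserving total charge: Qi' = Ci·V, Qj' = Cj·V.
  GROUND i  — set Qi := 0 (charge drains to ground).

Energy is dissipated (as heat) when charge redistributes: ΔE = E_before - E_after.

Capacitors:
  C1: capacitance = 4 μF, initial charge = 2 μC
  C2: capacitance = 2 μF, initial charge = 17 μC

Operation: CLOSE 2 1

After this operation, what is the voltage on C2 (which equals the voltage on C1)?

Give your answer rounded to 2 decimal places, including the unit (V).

Answer: 3.17 V

Derivation:
Initial: C1(4μF, Q=2μC, V=0.50V), C2(2μF, Q=17μC, V=8.50V)
Op 1: CLOSE 2-1: Q_total=19.00, C_total=6.00, V=3.17; Q2=6.33, Q1=12.67; dissipated=42.667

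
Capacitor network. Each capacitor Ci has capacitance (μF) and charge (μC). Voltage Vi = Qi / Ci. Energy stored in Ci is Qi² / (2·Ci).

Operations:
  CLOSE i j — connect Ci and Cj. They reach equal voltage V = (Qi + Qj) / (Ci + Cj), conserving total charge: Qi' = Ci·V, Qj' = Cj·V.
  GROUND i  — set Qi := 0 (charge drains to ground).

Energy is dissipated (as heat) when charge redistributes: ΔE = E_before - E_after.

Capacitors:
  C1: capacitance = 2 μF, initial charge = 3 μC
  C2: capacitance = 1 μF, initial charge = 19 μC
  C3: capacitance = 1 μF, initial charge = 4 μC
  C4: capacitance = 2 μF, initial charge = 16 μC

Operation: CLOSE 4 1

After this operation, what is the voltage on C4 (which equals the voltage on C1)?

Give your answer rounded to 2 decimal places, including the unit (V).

Initial: C1(2μF, Q=3μC, V=1.50V), C2(1μF, Q=19μC, V=19.00V), C3(1μF, Q=4μC, V=4.00V), C4(2μF, Q=16μC, V=8.00V)
Op 1: CLOSE 4-1: Q_total=19.00, C_total=4.00, V=4.75; Q4=9.50, Q1=9.50; dissipated=21.125

Answer: 4.75 V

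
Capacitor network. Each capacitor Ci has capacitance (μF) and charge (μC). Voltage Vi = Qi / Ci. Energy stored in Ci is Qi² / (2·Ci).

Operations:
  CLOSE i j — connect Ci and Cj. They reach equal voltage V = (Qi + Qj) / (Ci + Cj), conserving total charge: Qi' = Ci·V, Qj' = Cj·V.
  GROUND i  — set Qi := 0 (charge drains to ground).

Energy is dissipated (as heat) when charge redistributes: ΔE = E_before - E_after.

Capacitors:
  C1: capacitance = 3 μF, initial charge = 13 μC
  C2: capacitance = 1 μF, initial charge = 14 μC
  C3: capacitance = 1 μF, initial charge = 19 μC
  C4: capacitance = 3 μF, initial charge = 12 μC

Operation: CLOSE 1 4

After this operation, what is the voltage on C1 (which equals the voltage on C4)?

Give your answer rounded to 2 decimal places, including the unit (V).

Answer: 4.17 V

Derivation:
Initial: C1(3μF, Q=13μC, V=4.33V), C2(1μF, Q=14μC, V=14.00V), C3(1μF, Q=19μC, V=19.00V), C4(3μF, Q=12μC, V=4.00V)
Op 1: CLOSE 1-4: Q_total=25.00, C_total=6.00, V=4.17; Q1=12.50, Q4=12.50; dissipated=0.083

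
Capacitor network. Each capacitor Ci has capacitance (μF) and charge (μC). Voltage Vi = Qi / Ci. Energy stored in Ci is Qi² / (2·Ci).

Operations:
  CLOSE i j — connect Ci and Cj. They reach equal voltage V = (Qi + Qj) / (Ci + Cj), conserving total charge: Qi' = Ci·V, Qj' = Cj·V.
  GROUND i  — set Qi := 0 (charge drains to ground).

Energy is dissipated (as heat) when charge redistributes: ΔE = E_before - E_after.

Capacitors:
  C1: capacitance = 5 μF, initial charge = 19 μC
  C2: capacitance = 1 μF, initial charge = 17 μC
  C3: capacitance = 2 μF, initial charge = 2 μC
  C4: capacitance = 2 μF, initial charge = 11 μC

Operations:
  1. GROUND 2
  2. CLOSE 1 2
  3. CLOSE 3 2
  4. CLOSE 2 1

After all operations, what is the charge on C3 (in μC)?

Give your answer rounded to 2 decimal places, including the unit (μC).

Answer: 3.44 μC

Derivation:
Initial: C1(5μF, Q=19μC, V=3.80V), C2(1μF, Q=17μC, V=17.00V), C3(2μF, Q=2μC, V=1.00V), C4(2μF, Q=11μC, V=5.50V)
Op 1: GROUND 2: Q2=0; energy lost=144.500
Op 2: CLOSE 1-2: Q_total=19.00, C_total=6.00, V=3.17; Q1=15.83, Q2=3.17; dissipated=6.017
Op 3: CLOSE 3-2: Q_total=5.17, C_total=3.00, V=1.72; Q3=3.44, Q2=1.72; dissipated=1.565
Op 4: CLOSE 2-1: Q_total=17.56, C_total=6.00, V=2.93; Q2=2.93, Q1=14.63; dissipated=0.869
Final charges: Q1=14.63, Q2=2.93, Q3=3.44, Q4=11.00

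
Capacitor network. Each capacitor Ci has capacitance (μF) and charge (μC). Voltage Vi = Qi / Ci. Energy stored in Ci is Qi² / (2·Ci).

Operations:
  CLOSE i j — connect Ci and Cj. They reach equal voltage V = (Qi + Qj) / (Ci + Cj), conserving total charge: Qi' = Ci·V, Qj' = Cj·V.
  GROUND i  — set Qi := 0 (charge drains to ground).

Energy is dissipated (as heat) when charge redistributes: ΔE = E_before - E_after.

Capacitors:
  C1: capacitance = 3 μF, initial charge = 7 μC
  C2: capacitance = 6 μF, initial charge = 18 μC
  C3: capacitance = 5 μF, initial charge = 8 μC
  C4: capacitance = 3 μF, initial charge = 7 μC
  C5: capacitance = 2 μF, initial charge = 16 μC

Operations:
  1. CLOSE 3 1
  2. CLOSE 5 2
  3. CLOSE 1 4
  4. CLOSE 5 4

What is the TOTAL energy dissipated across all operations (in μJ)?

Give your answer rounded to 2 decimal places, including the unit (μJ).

Answer: 22.17 μJ

Derivation:
Initial: C1(3μF, Q=7μC, V=2.33V), C2(6μF, Q=18μC, V=3.00V), C3(5μF, Q=8μC, V=1.60V), C4(3μF, Q=7μC, V=2.33V), C5(2μF, Q=16μC, V=8.00V)
Op 1: CLOSE 3-1: Q_total=15.00, C_total=8.00, V=1.88; Q3=9.38, Q1=5.62; dissipated=0.504
Op 2: CLOSE 5-2: Q_total=34.00, C_total=8.00, V=4.25; Q5=8.50, Q2=25.50; dissipated=18.750
Op 3: CLOSE 1-4: Q_total=12.62, C_total=6.00, V=2.10; Q1=6.31, Q4=6.31; dissipated=0.158
Op 4: CLOSE 5-4: Q_total=14.81, C_total=5.00, V=2.96; Q5=5.92, Q4=8.89; dissipated=2.763
Total dissipated: 22.174 μJ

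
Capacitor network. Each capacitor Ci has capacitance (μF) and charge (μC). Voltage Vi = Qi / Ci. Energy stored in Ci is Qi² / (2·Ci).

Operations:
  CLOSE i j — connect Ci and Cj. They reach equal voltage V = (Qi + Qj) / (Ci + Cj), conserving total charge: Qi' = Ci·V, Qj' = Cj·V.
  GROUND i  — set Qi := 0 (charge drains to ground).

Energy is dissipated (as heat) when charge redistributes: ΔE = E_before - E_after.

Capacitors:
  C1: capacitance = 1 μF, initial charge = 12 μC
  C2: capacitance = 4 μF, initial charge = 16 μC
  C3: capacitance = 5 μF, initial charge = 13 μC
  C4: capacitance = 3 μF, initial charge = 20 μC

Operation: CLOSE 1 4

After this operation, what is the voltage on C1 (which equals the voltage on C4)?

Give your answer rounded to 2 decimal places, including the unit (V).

Answer: 8.00 V

Derivation:
Initial: C1(1μF, Q=12μC, V=12.00V), C2(4μF, Q=16μC, V=4.00V), C3(5μF, Q=13μC, V=2.60V), C4(3μF, Q=20μC, V=6.67V)
Op 1: CLOSE 1-4: Q_total=32.00, C_total=4.00, V=8.00; Q1=8.00, Q4=24.00; dissipated=10.667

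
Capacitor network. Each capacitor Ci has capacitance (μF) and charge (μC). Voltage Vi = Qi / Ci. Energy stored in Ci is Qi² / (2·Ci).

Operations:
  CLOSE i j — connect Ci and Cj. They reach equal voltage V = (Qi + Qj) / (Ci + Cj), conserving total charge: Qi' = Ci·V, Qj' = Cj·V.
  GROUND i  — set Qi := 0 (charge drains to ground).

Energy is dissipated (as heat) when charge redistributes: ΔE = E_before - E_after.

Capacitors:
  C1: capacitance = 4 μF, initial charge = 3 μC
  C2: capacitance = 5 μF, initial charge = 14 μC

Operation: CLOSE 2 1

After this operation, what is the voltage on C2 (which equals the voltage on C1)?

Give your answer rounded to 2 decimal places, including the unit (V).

Initial: C1(4μF, Q=3μC, V=0.75V), C2(5μF, Q=14μC, V=2.80V)
Op 1: CLOSE 2-1: Q_total=17.00, C_total=9.00, V=1.89; Q2=9.44, Q1=7.56; dissipated=4.669

Answer: 1.89 V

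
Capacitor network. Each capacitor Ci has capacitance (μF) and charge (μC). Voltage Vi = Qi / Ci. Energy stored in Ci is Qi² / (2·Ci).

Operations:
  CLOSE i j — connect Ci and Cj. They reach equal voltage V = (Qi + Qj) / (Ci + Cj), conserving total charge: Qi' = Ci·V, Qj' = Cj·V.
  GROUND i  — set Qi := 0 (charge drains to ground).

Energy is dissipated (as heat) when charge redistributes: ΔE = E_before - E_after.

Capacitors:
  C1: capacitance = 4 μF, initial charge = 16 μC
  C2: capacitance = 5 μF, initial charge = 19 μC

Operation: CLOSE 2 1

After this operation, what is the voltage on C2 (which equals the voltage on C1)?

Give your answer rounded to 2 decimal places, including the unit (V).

Initial: C1(4μF, Q=16μC, V=4.00V), C2(5μF, Q=19μC, V=3.80V)
Op 1: CLOSE 2-1: Q_total=35.00, C_total=9.00, V=3.89; Q2=19.44, Q1=15.56; dissipated=0.044

Answer: 3.89 V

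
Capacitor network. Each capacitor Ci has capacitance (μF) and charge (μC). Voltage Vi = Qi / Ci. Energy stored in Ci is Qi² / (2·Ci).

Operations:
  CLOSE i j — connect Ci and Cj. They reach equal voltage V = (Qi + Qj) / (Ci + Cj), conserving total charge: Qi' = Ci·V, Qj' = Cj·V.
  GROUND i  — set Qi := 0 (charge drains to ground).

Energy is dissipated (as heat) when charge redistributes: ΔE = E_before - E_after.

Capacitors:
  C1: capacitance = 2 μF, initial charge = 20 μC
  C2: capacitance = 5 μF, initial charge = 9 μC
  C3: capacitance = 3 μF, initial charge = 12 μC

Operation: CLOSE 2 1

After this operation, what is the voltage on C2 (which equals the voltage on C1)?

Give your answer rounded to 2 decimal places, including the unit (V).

Initial: C1(2μF, Q=20μC, V=10.00V), C2(5μF, Q=9μC, V=1.80V), C3(3μF, Q=12μC, V=4.00V)
Op 1: CLOSE 2-1: Q_total=29.00, C_total=7.00, V=4.14; Q2=20.71, Q1=8.29; dissipated=48.029

Answer: 4.14 V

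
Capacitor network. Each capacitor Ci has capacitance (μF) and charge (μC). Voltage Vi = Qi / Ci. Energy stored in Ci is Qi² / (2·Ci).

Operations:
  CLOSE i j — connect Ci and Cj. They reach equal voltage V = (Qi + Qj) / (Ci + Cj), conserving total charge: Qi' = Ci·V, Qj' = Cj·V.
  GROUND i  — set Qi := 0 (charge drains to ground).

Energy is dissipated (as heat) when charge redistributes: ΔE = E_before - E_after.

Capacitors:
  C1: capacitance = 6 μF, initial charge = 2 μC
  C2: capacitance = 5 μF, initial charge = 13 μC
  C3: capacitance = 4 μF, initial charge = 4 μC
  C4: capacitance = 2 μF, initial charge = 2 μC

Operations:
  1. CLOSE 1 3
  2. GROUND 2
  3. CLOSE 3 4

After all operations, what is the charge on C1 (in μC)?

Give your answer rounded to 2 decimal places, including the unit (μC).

Answer: 3.60 μC

Derivation:
Initial: C1(6μF, Q=2μC, V=0.33V), C2(5μF, Q=13μC, V=2.60V), C3(4μF, Q=4μC, V=1.00V), C4(2μF, Q=2μC, V=1.00V)
Op 1: CLOSE 1-3: Q_total=6.00, C_total=10.00, V=0.60; Q1=3.60, Q3=2.40; dissipated=0.533
Op 2: GROUND 2: Q2=0; energy lost=16.900
Op 3: CLOSE 3-4: Q_total=4.40, C_total=6.00, V=0.73; Q3=2.93, Q4=1.47; dissipated=0.107
Final charges: Q1=3.60, Q2=0.00, Q3=2.93, Q4=1.47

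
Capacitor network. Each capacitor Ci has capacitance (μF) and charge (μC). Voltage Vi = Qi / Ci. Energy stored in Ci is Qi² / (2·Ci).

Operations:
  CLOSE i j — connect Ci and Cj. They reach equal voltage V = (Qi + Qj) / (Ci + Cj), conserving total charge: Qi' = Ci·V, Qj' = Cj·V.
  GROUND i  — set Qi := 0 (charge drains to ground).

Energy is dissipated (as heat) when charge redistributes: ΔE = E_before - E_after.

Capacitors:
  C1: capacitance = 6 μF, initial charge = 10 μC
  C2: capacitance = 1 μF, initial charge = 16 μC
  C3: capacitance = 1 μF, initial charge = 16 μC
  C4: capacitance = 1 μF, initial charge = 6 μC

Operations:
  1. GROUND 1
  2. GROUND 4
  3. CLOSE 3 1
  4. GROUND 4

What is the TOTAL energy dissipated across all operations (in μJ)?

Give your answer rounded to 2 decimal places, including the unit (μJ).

Initial: C1(6μF, Q=10μC, V=1.67V), C2(1μF, Q=16μC, V=16.00V), C3(1μF, Q=16μC, V=16.00V), C4(1μF, Q=6μC, V=6.00V)
Op 1: GROUND 1: Q1=0; energy lost=8.333
Op 2: GROUND 4: Q4=0; energy lost=18.000
Op 3: CLOSE 3-1: Q_total=16.00, C_total=7.00, V=2.29; Q3=2.29, Q1=13.71; dissipated=109.714
Op 4: GROUND 4: Q4=0; energy lost=0.000
Total dissipated: 136.048 μJ

Answer: 136.05 μJ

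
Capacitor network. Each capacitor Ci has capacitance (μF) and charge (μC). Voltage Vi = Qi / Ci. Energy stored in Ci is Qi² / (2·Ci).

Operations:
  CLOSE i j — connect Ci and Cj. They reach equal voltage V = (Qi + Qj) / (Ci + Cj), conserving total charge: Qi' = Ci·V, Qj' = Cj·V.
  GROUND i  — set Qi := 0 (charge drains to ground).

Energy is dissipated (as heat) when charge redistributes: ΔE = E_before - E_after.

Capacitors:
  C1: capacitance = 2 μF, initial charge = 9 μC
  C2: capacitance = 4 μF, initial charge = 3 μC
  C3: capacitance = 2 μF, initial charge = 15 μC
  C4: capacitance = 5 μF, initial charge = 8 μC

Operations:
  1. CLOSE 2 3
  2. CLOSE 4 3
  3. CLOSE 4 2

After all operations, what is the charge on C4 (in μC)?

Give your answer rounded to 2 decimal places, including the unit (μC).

Answer: 12.22 μC

Derivation:
Initial: C1(2μF, Q=9μC, V=4.50V), C2(4μF, Q=3μC, V=0.75V), C3(2μF, Q=15μC, V=7.50V), C4(5μF, Q=8μC, V=1.60V)
Op 1: CLOSE 2-3: Q_total=18.00, C_total=6.00, V=3.00; Q2=12.00, Q3=6.00; dissipated=30.375
Op 2: CLOSE 4-3: Q_total=14.00, C_total=7.00, V=2.00; Q4=10.00, Q3=4.00; dissipated=1.400
Op 3: CLOSE 4-2: Q_total=22.00, C_total=9.00, V=2.44; Q4=12.22, Q2=9.78; dissipated=1.111
Final charges: Q1=9.00, Q2=9.78, Q3=4.00, Q4=12.22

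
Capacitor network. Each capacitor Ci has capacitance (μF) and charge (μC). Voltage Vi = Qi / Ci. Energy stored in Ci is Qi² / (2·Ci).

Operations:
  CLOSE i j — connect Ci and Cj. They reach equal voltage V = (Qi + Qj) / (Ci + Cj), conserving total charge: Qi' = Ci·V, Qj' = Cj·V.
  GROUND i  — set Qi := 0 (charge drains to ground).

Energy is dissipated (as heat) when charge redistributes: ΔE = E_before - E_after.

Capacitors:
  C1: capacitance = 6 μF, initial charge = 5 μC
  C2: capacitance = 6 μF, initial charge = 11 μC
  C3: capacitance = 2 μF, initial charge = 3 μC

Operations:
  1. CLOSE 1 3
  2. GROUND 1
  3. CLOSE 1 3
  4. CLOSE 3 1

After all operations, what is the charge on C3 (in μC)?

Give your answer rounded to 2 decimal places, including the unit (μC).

Initial: C1(6μF, Q=5μC, V=0.83V), C2(6μF, Q=11μC, V=1.83V), C3(2μF, Q=3μC, V=1.50V)
Op 1: CLOSE 1-3: Q_total=8.00, C_total=8.00, V=1.00; Q1=6.00, Q3=2.00; dissipated=0.333
Op 2: GROUND 1: Q1=0; energy lost=3.000
Op 3: CLOSE 1-3: Q_total=2.00, C_total=8.00, V=0.25; Q1=1.50, Q3=0.50; dissipated=0.750
Op 4: CLOSE 3-1: Q_total=2.00, C_total=8.00, V=0.25; Q3=0.50, Q1=1.50; dissipated=0.000
Final charges: Q1=1.50, Q2=11.00, Q3=0.50

Answer: 0.50 μC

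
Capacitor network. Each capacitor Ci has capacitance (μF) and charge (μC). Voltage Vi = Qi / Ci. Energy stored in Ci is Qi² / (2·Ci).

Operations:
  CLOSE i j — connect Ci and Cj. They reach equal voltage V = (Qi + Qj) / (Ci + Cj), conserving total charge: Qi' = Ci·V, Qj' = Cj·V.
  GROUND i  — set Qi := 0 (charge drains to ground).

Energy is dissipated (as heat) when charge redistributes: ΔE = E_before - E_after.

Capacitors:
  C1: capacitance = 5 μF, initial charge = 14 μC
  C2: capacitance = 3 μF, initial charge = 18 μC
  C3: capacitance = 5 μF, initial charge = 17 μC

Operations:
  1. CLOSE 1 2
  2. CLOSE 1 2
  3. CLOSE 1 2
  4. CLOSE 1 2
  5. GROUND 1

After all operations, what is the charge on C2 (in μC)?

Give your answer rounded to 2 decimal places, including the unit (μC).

Answer: 12.00 μC

Derivation:
Initial: C1(5μF, Q=14μC, V=2.80V), C2(3μF, Q=18μC, V=6.00V), C3(5μF, Q=17μC, V=3.40V)
Op 1: CLOSE 1-2: Q_total=32.00, C_total=8.00, V=4.00; Q1=20.00, Q2=12.00; dissipated=9.600
Op 2: CLOSE 1-2: Q_total=32.00, C_total=8.00, V=4.00; Q1=20.00, Q2=12.00; dissipated=0.000
Op 3: CLOSE 1-2: Q_total=32.00, C_total=8.00, V=4.00; Q1=20.00, Q2=12.00; dissipated=0.000
Op 4: CLOSE 1-2: Q_total=32.00, C_total=8.00, V=4.00; Q1=20.00, Q2=12.00; dissipated=0.000
Op 5: GROUND 1: Q1=0; energy lost=40.000
Final charges: Q1=0.00, Q2=12.00, Q3=17.00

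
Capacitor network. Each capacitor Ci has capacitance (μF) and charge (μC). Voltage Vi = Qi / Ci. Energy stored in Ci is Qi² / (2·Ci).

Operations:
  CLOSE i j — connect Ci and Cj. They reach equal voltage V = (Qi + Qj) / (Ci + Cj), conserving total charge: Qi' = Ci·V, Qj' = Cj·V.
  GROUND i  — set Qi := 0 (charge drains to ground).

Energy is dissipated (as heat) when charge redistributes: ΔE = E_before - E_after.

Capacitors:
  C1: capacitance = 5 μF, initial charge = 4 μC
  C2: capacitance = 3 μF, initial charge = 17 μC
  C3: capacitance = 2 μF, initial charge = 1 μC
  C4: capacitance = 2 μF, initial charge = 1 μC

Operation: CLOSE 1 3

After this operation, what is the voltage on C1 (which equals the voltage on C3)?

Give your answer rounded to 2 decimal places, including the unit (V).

Initial: C1(5μF, Q=4μC, V=0.80V), C2(3μF, Q=17μC, V=5.67V), C3(2μF, Q=1μC, V=0.50V), C4(2μF, Q=1μC, V=0.50V)
Op 1: CLOSE 1-3: Q_total=5.00, C_total=7.00, V=0.71; Q1=3.57, Q3=1.43; dissipated=0.064

Answer: 0.71 V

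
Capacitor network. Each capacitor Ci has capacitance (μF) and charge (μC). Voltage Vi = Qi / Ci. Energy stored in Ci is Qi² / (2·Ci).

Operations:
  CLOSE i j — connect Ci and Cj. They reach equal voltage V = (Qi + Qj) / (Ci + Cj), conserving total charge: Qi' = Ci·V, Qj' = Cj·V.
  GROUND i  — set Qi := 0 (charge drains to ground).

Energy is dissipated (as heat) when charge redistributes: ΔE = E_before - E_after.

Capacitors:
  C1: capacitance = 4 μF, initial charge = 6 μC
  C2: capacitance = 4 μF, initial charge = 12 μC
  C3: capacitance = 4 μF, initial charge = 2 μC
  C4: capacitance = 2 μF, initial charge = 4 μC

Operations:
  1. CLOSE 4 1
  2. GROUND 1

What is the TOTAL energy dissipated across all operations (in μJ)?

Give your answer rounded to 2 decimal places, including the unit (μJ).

Answer: 5.72 μJ

Derivation:
Initial: C1(4μF, Q=6μC, V=1.50V), C2(4μF, Q=12μC, V=3.00V), C3(4μF, Q=2μC, V=0.50V), C4(2μF, Q=4μC, V=2.00V)
Op 1: CLOSE 4-1: Q_total=10.00, C_total=6.00, V=1.67; Q4=3.33, Q1=6.67; dissipated=0.167
Op 2: GROUND 1: Q1=0; energy lost=5.556
Total dissipated: 5.722 μJ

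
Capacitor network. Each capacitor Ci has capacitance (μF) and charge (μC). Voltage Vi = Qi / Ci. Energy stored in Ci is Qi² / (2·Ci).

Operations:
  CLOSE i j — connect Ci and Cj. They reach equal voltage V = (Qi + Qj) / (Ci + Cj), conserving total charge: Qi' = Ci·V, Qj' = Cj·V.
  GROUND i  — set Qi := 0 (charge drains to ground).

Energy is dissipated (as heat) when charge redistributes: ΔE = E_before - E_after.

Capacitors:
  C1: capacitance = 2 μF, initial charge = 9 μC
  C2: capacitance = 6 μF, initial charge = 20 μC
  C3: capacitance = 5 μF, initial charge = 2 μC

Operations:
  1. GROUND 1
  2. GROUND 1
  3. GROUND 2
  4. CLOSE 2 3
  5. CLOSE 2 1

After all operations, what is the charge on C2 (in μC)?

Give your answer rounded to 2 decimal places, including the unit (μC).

Answer: 0.82 μC

Derivation:
Initial: C1(2μF, Q=9μC, V=4.50V), C2(6μF, Q=20μC, V=3.33V), C3(5μF, Q=2μC, V=0.40V)
Op 1: GROUND 1: Q1=0; energy lost=20.250
Op 2: GROUND 1: Q1=0; energy lost=0.000
Op 3: GROUND 2: Q2=0; energy lost=33.333
Op 4: CLOSE 2-3: Q_total=2.00, C_total=11.00, V=0.18; Q2=1.09, Q3=0.91; dissipated=0.218
Op 5: CLOSE 2-1: Q_total=1.09, C_total=8.00, V=0.14; Q2=0.82, Q1=0.27; dissipated=0.025
Final charges: Q1=0.27, Q2=0.82, Q3=0.91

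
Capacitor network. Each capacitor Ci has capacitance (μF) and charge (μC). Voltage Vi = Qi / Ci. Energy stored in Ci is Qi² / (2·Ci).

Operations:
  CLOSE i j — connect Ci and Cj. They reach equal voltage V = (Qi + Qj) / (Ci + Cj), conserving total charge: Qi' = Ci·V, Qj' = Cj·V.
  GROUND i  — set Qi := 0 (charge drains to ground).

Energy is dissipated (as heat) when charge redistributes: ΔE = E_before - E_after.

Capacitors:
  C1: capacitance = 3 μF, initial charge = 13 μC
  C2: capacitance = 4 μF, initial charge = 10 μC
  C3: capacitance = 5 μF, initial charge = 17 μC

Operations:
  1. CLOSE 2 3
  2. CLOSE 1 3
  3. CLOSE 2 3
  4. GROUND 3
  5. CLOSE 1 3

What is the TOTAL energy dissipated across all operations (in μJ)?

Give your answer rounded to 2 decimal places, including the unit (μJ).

Answer: 41.19 μJ

Derivation:
Initial: C1(3μF, Q=13μC, V=4.33V), C2(4μF, Q=10μC, V=2.50V), C3(5μF, Q=17μC, V=3.40V)
Op 1: CLOSE 2-3: Q_total=27.00, C_total=9.00, V=3.00; Q2=12.00, Q3=15.00; dissipated=0.900
Op 2: CLOSE 1-3: Q_total=28.00, C_total=8.00, V=3.50; Q1=10.50, Q3=17.50; dissipated=1.667
Op 3: CLOSE 2-3: Q_total=29.50, C_total=9.00, V=3.28; Q2=13.11, Q3=16.39; dissipated=0.278
Op 4: GROUND 3: Q3=0; energy lost=26.860
Op 5: CLOSE 1-3: Q_total=10.50, C_total=8.00, V=1.31; Q1=3.94, Q3=6.56; dissipated=11.484
Total dissipated: 41.188 μJ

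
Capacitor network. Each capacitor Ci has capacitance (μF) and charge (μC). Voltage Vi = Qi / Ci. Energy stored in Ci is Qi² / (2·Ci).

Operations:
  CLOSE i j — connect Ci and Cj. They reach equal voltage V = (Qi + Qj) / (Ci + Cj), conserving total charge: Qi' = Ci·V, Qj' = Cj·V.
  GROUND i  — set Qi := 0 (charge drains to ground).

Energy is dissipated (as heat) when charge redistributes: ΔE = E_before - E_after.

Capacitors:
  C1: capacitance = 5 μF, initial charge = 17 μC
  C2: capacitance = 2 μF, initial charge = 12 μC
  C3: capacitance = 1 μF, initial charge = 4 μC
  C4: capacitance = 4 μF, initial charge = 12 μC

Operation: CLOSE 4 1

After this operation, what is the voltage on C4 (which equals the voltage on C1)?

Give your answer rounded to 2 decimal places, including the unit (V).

Initial: C1(5μF, Q=17μC, V=3.40V), C2(2μF, Q=12μC, V=6.00V), C3(1μF, Q=4μC, V=4.00V), C4(4μF, Q=12μC, V=3.00V)
Op 1: CLOSE 4-1: Q_total=29.00, C_total=9.00, V=3.22; Q4=12.89, Q1=16.11; dissipated=0.178

Answer: 3.22 V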